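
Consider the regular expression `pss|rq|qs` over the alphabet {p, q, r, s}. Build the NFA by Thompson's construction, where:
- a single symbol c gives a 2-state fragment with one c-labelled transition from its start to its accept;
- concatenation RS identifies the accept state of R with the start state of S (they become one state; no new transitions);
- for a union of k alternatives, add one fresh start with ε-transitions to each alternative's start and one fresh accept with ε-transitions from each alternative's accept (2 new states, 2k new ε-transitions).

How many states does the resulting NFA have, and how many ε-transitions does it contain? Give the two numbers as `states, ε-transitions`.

Building bottom-up:
Each of the 7 symbol leaves contributes 2 states and 0 ε-transitions.
  pss : 4 states, 0 ε-transitions
  rq : 3 states, 0 ε-transitions
  qs : 3 states, 0 ε-transitions
  pss|rq|qs : 12 states, 6 ε-transitions

12, 6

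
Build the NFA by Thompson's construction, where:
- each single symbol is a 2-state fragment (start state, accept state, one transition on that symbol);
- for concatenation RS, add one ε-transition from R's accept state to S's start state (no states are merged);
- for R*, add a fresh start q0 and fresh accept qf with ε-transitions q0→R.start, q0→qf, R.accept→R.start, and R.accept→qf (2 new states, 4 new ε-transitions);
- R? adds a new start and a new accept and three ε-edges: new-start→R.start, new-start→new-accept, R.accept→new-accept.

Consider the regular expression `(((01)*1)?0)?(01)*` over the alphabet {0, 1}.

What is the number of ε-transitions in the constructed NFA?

19

Recursing over subexpressions:
Each of the 6 symbol leaves contributes 0 ε-transitions.
  01 = 1 ε-transition
  (01)* = 5 ε-transitions
  (01)*1 = 6 ε-transitions
  ((01)*1)? = 9 ε-transitions
  ((01)*1)?0 = 10 ε-transitions
  (((01)*1)?0)? = 13 ε-transitions
  01 = 1 ε-transition
  (01)* = 5 ε-transitions
  (((01)*1)?0)?(01)* = 19 ε-transitions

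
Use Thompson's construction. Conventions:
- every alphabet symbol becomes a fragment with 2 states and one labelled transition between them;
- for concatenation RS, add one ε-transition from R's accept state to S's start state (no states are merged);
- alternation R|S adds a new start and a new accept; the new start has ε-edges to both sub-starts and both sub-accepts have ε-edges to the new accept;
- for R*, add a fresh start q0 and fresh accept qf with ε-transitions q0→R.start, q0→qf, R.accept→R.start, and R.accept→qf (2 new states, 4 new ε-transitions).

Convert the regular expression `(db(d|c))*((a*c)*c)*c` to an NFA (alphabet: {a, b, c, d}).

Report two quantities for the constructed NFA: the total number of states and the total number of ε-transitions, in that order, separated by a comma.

26, 26

Bottom-up over the parse tree:
Each of the 8 symbol leaves contributes 2 states and 0 ε-transitions.
  d|c — 6 states, 4 ε-transitions
  db(d|c) — 10 states, 6 ε-transitions
  (db(d|c))* — 12 states, 10 ε-transitions
  a* — 4 states, 4 ε-transitions
  a*c — 6 states, 5 ε-transitions
  (a*c)* — 8 states, 9 ε-transitions
  (a*c)*c — 10 states, 10 ε-transitions
  ((a*c)*c)* — 12 states, 14 ε-transitions
  (db(d|c))*((a*c)*c)*c — 26 states, 26 ε-transitions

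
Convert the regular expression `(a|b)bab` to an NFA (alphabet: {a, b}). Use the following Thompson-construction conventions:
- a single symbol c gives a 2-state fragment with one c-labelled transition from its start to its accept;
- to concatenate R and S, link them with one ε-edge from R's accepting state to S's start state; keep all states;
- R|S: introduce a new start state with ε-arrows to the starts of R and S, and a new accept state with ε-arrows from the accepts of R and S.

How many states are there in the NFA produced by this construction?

12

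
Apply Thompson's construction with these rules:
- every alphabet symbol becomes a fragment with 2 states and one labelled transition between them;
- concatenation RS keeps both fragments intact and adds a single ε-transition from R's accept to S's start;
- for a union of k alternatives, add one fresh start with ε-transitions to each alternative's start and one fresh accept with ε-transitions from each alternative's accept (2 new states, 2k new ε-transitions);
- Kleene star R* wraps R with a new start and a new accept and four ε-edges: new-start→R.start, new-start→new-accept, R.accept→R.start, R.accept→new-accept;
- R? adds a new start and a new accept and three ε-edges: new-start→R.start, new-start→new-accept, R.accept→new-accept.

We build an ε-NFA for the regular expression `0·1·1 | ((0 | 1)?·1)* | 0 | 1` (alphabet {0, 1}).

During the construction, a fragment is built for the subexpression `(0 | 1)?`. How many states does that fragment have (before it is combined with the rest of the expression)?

Fragment for `(0 | 1)?`:
Each of the 2 symbol leaves contributes a 2-state fragment.
  0 | 1 — 6 states
  (0 | 1)? — 8 states

8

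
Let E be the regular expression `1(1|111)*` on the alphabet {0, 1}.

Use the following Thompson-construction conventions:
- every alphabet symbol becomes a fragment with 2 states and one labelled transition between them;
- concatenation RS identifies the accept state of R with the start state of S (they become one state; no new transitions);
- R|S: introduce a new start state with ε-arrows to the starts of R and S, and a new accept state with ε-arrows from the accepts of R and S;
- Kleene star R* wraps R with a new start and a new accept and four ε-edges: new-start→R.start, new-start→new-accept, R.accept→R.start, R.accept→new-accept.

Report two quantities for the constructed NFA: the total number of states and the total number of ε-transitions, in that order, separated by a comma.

11, 8

Bottom-up over the parse tree:
Each of the 5 symbol leaves contributes 2 states and 0 ε-transitions.
  111 = 4 states, 0 ε-transitions
  1|111 = 8 states, 4 ε-transitions
  (1|111)* = 10 states, 8 ε-transitions
  1(1|111)* = 11 states, 8 ε-transitions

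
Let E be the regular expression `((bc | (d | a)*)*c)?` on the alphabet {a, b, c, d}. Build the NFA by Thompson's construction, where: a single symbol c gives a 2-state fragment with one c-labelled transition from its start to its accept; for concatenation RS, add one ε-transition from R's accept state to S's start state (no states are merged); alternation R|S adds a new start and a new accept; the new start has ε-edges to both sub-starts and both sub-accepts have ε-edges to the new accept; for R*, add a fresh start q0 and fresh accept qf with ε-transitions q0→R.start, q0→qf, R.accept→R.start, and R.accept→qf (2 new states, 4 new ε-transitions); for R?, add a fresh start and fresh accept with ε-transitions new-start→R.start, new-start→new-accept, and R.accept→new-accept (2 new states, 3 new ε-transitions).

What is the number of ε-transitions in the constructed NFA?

21

By structural recursion:
Each of the 5 symbol leaves contributes 0 ε-transitions.
  bc : 1 ε-transition
  d | a : 4 ε-transitions
  (d | a)* : 8 ε-transitions
  bc | (d | a)* : 13 ε-transitions
  (bc | (d | a)*)* : 17 ε-transitions
  (bc | (d | a)*)*c : 18 ε-transitions
  ((bc | (d | a)*)*c)? : 21 ε-transitions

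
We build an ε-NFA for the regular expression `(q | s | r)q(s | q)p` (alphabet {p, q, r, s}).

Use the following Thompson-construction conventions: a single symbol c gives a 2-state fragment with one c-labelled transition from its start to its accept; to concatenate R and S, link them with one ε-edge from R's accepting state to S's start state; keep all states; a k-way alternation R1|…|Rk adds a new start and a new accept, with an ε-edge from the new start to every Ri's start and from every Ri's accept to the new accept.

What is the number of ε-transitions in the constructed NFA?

13

Bottom-up over the parse tree:
Each of the 7 symbol leaves contributes 0 ε-transitions.
  q | s | r → 6 ε-transitions
  s | q → 4 ε-transitions
  (q | s | r)q(s | q)p → 13 ε-transitions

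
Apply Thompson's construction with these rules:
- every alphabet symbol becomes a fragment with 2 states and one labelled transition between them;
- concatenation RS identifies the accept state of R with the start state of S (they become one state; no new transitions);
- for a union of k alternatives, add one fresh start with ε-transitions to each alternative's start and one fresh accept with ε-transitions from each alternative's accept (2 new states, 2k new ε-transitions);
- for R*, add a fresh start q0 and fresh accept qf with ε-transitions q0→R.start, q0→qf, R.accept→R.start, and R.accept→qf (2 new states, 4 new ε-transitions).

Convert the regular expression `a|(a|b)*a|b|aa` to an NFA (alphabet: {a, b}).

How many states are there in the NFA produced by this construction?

By structural recursion:
Each of the 7 symbol leaves contributes a 2-state fragment.
  a|b → 6 states
  (a|b)* → 8 states
  (a|b)*a → 9 states
  aa → 3 states
  a|(a|b)*a|b|aa → 18 states

18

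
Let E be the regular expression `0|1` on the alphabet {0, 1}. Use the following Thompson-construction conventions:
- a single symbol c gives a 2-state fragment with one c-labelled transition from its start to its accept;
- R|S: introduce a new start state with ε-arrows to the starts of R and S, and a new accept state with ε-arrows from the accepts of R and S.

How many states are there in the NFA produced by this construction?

6

Recursing over subexpressions:
Each of the 2 symbol leaves contributes a 2-state fragment.
  0|1 : 6 states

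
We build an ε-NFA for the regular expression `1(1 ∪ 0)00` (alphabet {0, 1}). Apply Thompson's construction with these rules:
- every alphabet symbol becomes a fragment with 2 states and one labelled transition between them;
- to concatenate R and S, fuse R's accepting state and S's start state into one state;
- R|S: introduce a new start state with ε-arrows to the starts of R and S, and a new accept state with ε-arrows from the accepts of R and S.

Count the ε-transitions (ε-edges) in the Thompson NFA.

4

Recursing over subexpressions:
Each of the 5 symbol leaves contributes 0 ε-transitions.
  1 ∪ 0 : 4 ε-transitions
  1(1 ∪ 0)00 : 4 ε-transitions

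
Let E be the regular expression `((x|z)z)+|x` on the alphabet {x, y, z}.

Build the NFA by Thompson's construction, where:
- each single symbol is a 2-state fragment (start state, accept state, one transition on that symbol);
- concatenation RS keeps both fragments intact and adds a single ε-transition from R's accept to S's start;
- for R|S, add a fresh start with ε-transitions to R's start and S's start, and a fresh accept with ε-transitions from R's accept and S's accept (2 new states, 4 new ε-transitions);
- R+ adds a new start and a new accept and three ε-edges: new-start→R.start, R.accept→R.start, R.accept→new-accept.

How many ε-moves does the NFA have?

12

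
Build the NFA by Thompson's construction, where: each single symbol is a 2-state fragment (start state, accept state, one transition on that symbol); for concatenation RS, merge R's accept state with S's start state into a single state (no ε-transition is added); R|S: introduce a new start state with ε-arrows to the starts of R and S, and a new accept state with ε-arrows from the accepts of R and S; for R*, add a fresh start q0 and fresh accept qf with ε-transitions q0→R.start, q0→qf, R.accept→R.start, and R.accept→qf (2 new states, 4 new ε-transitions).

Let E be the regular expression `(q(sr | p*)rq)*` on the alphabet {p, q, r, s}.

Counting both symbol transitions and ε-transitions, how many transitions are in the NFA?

Per subexpression:
Each of the 6 symbol leaves contributes 1 transition (1 symbol, 0 ε).
  sr = 2 transitions (2 symbol, 0 ε)
  p* = 5 transitions (1 symbol, 4 ε)
  sr | p* = 11 transitions (3 symbol, 8 ε)
  q(sr | p*)rq = 14 transitions (6 symbol, 8 ε)
  (q(sr | p*)rq)* = 18 transitions (6 symbol, 12 ε)

18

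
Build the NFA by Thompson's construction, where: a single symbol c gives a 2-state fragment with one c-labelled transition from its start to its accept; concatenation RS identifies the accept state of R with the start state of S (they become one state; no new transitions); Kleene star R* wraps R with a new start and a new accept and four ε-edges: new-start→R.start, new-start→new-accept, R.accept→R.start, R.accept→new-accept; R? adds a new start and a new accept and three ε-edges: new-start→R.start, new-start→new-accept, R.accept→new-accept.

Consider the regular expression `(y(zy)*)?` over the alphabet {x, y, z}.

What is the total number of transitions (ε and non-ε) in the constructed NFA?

Bottom-up over the parse tree:
Each of the 3 symbol leaves contributes 1 transition (1 symbol, 0 ε).
  zy — 2 transitions (2 symbol, 0 ε)
  (zy)* — 6 transitions (2 symbol, 4 ε)
  y(zy)* — 7 transitions (3 symbol, 4 ε)
  (y(zy)*)? — 10 transitions (3 symbol, 7 ε)

10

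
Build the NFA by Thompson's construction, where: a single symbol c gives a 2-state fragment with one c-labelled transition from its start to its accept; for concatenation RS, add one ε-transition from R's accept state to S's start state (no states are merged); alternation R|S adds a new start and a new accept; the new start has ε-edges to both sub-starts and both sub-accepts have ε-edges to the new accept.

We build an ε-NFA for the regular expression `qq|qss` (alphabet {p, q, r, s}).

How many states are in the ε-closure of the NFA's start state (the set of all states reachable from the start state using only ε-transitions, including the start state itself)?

3

Let C(F) = |ε-closure(F.start)| within fragment F, and note whether F accepts ε. Symbol fragments have C = 1 and do not accept ε. Then:
  qq : |ε-closure| equals the left operand's closure size = 1 (its accept is not ε-reachable, so the closure stops there)
  qss : same as the first factor's closure: |ε-closure| = 1
  qq|qss : |ε-closure| = 1 + 1 + 1 = 3 (the new accept is not ε-reachable since no branch accepts ε)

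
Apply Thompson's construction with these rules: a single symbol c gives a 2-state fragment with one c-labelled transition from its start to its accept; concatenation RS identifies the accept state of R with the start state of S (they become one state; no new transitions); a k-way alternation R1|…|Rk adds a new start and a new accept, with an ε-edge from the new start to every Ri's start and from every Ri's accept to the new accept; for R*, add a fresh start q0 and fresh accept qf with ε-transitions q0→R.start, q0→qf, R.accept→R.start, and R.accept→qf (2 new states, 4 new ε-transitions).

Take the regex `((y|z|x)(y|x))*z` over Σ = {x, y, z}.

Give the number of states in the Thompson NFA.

Per subexpression:
Each of the 6 symbol leaves contributes a 2-state fragment.
  y|z|x → 8 states
  y|x → 6 states
  (y|z|x)(y|x) → 13 states
  ((y|z|x)(y|x))* → 15 states
  ((y|z|x)(y|x))*z → 16 states

16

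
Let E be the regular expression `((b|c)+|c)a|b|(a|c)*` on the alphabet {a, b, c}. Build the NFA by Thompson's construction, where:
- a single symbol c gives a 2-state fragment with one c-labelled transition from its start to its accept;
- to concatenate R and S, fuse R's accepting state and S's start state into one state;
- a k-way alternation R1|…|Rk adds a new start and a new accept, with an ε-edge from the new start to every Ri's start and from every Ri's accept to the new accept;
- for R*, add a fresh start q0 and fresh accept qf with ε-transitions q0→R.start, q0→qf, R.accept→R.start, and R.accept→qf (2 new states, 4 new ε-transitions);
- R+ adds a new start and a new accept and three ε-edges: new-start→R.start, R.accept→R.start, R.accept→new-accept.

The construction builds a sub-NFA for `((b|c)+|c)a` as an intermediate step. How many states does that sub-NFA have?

13

Fragment for `((b|c)+|c)a`:
Each of the 4 symbol leaves contributes a 2-state fragment.
  b|c — 6 states
  (b|c)+ — 8 states
  (b|c)+|c — 12 states
  ((b|c)+|c)a — 13 states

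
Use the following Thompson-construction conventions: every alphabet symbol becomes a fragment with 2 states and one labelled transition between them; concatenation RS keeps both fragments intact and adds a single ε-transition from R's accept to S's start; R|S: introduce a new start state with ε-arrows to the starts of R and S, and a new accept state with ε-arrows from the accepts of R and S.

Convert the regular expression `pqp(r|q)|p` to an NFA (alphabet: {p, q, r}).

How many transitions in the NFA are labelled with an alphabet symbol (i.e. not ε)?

6

Building bottom-up:
Each of the 6 symbol leaves contributes exactly 1 symbol transition.
  r|q = 2 symbol transitions
  pqp(r|q) = 5 symbol transitions
  pqp(r|q)|p = 6 symbol transitions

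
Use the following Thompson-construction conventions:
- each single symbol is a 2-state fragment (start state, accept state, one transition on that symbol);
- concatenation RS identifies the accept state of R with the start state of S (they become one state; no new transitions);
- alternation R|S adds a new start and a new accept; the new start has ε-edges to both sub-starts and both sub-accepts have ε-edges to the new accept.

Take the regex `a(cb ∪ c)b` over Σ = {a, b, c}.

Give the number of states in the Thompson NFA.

9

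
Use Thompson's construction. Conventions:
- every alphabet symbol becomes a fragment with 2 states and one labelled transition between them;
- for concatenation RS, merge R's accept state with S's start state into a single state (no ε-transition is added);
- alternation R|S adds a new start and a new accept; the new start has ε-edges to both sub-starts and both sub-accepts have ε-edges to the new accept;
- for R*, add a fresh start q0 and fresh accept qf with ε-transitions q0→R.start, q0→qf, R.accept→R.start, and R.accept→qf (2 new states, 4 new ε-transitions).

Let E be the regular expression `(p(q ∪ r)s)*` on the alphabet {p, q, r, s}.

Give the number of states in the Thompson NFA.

10

By structural recursion:
Each of the 4 symbol leaves contributes a 2-state fragment.
  q ∪ r : 6 states
  p(q ∪ r)s : 8 states
  (p(q ∪ r)s)* : 10 states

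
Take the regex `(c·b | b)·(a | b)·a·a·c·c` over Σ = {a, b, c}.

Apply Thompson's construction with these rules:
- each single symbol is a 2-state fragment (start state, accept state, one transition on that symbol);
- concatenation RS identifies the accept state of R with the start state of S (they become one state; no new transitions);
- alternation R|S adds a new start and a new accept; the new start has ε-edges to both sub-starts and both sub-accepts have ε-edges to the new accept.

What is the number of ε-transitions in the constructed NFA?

8

Per subexpression:
Each of the 9 symbol leaves contributes 0 ε-transitions.
  c·b → 0 ε-transitions
  c·b | b → 4 ε-transitions
  a | b → 4 ε-transitions
  (c·b | b)·(a | b)·a·a·c·c → 8 ε-transitions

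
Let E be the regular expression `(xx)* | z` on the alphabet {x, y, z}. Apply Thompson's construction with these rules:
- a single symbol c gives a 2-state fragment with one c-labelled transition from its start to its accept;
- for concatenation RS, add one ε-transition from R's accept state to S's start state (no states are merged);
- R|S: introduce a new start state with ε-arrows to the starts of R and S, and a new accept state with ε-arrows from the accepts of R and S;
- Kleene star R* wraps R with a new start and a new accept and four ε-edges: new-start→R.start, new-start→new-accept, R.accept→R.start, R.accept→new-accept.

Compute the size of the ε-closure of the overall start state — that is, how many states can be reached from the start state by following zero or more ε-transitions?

6

Work bottom-up. For each fragment F, track |ε-closure(F.start)| and whether F's accept lies in that closure (i.e. whether F accepts ε). A single-symbol fragment has closure size 1 and does not accept ε.
  xx — same as the first factor's closure: C = 1
  (xx)* — the star's fresh start ε-reaches both the body's start and the fresh accept: C = 2 + 1 = 3
  (xx)* | z — C = 1 (new start) + (3 + 1) + 1 (new accept, since some branch ε-reaches its own accept) = 6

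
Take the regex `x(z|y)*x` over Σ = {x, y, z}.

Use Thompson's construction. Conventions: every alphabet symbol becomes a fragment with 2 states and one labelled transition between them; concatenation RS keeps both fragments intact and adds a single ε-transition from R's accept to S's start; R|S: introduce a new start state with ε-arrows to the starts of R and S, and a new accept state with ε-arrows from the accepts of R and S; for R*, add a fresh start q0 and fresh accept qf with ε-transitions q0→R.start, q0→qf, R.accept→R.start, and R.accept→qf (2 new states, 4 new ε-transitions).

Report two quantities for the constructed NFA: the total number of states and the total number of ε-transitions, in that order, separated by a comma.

12, 10

By structural recursion:
Each of the 4 symbol leaves contributes 2 states and 0 ε-transitions.
  z|y : 6 states, 4 ε-transitions
  (z|y)* : 8 states, 8 ε-transitions
  x(z|y)*x : 12 states, 10 ε-transitions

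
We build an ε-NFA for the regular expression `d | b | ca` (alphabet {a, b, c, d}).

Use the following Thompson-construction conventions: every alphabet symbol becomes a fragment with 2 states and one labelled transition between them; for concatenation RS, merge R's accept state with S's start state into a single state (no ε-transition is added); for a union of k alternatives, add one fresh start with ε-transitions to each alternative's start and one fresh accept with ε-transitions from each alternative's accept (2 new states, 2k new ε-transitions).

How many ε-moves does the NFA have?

Bottom-up over the parse tree:
Each of the 4 symbol leaves contributes 0 ε-transitions.
  ca → 0 ε-transitions
  d | b | ca → 6 ε-transitions

6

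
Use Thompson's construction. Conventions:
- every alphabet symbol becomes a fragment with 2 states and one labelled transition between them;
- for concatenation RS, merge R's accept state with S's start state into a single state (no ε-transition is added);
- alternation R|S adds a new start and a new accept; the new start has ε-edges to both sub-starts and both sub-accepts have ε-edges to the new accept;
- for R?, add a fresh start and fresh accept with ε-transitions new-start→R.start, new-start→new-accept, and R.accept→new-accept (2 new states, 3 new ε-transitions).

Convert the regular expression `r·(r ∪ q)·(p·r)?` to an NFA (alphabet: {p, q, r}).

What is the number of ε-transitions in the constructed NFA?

Per subexpression:
Each of the 5 symbol leaves contributes 0 ε-transitions.
  r ∪ q : 4 ε-transitions
  p·r : 0 ε-transitions
  (p·r)? : 3 ε-transitions
  r·(r ∪ q)·(p·r)? : 7 ε-transitions

7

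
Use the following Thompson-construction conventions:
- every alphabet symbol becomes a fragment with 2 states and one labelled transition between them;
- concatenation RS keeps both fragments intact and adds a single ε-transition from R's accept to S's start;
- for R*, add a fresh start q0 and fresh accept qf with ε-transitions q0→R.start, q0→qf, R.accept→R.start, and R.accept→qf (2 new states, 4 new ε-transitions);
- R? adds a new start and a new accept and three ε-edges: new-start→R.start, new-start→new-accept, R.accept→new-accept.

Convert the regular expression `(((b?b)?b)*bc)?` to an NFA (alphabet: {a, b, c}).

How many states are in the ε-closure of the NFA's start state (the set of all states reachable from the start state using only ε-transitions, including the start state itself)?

12

Compute the ε-closure size of each fragment's start state recursively; a symbol fragment's start has no outgoing ε-edge, so its closure is just itself (size 1).
  b? → |closure| = 1 (new start) + 1 (body) + 1 (new accept, via ε) = 3
  b?b → |closure| = 3 + 1 = 4 (closure spills across the concat boundary because the left factor accepts ε)
  (b?b)? → new start has ε-edges to the inner start and to the new accept, so |closure| = 2 + 4 = 6
  (b?b)?b → |closure| = 6 + 1 = 7 (closure spills across the concat boundary because the left factor accepts ε)
  ((b?b)?b)* → the star's fresh start ε-reaches both the body's start and the fresh accept: |closure| = 2 + 7 = 9
  ((b?b)?b)*bc → |closure| = 9 + 1 = 10 (closure spills across the concat boundary because the left factor accepts ε)
  (((b?b)?b)*bc)? → |closure| = 1 (new start) + 10 (body) + 1 (new accept, via ε) = 12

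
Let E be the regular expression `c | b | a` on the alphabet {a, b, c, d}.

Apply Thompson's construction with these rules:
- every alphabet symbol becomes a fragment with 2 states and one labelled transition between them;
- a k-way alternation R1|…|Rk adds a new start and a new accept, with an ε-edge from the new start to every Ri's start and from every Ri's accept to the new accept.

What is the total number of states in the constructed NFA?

By structural recursion:
Each of the 3 symbol leaves contributes a 2-state fragment.
  c | b | a — 8 states

8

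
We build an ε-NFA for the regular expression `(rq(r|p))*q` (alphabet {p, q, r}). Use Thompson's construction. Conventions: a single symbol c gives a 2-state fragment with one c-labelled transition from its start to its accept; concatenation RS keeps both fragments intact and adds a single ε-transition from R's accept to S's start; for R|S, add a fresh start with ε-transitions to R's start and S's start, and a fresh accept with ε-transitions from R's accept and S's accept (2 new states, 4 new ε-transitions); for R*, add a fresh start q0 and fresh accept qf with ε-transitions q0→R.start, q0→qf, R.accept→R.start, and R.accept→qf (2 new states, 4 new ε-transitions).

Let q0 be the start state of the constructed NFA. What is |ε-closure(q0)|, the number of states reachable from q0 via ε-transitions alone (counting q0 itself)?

Compute the ε-closure size of each fragment's start state recursively; a symbol fragment's start has no outgoing ε-edge, so its closure is just itself (size 1).
  r|p → new start ε-reaches every alternative's start; none of them accept ε, so the new accept is not reached: C = 1 + 1 + 1 = 3
  rq(r|p) → same as the first factor's closure: C = 1
  (rq(r|p))* → the star's fresh start ε-reaches both the body's start and the fresh accept: C = 2 + 1 = 3
  (rq(r|p))*q → the left operand accepts ε, so the closure extends into the next operand (via the concat ε-link); C = 3 + 1 = 4

4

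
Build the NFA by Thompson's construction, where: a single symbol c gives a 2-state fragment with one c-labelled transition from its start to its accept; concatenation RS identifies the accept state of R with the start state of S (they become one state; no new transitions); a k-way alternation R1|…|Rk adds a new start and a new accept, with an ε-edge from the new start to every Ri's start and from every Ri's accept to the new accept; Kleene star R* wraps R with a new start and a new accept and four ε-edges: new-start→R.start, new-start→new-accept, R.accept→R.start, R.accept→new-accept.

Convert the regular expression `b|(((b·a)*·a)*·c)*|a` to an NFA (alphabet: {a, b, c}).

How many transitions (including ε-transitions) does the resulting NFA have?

24

Building bottom-up:
Each of the 6 symbol leaves contributes 1 transition (1 symbol, 0 ε).
  b·a — 2 transitions (2 symbol, 0 ε)
  (b·a)* — 6 transitions (2 symbol, 4 ε)
  (b·a)*·a — 7 transitions (3 symbol, 4 ε)
  ((b·a)*·a)* — 11 transitions (3 symbol, 8 ε)
  ((b·a)*·a)*·c — 12 transitions (4 symbol, 8 ε)
  (((b·a)*·a)*·c)* — 16 transitions (4 symbol, 12 ε)
  b|(((b·a)*·a)*·c)*|a — 24 transitions (6 symbol, 18 ε)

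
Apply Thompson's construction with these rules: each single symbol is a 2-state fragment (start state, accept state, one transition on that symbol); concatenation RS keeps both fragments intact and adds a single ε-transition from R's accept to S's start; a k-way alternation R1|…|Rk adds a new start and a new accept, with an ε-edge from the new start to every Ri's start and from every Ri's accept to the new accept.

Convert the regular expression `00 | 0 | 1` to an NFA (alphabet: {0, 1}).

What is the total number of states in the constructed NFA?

By structural recursion:
Each of the 4 symbol leaves contributes a 2-state fragment.
  00 : 4 states
  00 | 0 | 1 : 10 states

10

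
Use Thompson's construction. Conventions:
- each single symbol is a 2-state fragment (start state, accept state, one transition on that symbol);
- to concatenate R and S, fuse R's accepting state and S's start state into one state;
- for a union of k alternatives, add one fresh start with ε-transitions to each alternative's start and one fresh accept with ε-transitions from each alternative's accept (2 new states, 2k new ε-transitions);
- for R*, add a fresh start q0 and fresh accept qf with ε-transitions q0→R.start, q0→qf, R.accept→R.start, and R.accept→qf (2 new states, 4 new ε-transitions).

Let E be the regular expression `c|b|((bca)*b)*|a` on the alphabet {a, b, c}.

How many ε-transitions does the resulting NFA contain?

16

Building bottom-up:
Each of the 7 symbol leaves contributes 0 ε-transitions.
  bca → 0 ε-transitions
  (bca)* → 4 ε-transitions
  (bca)*b → 4 ε-transitions
  ((bca)*b)* → 8 ε-transitions
  c|b|((bca)*b)*|a → 16 ε-transitions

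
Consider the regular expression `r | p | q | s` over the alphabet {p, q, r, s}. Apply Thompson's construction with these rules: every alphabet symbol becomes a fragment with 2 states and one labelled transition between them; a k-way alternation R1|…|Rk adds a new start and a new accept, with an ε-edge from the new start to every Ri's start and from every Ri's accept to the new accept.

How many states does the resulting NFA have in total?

10

By structural recursion:
Each of the 4 symbol leaves contributes a 2-state fragment.
  r | p | q | s : 10 states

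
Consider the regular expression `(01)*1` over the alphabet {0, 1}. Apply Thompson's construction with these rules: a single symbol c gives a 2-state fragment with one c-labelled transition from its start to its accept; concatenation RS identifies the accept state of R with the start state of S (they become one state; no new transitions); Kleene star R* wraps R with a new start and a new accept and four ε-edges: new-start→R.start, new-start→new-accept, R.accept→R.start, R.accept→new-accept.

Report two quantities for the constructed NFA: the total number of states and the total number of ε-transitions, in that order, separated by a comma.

6, 4

By structural recursion:
Each of the 3 symbol leaves contributes 2 states and 0 ε-transitions.
  01 = 3 states, 0 ε-transitions
  (01)* = 5 states, 4 ε-transitions
  (01)*1 = 6 states, 4 ε-transitions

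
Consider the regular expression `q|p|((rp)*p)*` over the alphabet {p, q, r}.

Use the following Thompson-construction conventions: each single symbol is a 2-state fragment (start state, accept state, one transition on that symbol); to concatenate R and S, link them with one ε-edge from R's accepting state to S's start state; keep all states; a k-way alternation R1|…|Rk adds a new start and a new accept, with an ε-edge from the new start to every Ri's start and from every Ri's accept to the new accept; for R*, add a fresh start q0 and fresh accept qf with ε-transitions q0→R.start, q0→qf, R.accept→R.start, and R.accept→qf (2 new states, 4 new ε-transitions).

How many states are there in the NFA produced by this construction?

Recursing over subexpressions:
Each of the 5 symbol leaves contributes a 2-state fragment.
  rp = 4 states
  (rp)* = 6 states
  (rp)*p = 8 states
  ((rp)*p)* = 10 states
  q|p|((rp)*p)* = 16 states

16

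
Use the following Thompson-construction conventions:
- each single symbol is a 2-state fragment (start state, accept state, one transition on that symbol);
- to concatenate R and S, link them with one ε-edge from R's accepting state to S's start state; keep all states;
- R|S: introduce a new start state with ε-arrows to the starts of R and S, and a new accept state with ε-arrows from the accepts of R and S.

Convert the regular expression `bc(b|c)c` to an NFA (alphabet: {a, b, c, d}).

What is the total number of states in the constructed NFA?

12

By structural recursion:
Each of the 5 symbol leaves contributes a 2-state fragment.
  b|c : 6 states
  bc(b|c)c : 12 states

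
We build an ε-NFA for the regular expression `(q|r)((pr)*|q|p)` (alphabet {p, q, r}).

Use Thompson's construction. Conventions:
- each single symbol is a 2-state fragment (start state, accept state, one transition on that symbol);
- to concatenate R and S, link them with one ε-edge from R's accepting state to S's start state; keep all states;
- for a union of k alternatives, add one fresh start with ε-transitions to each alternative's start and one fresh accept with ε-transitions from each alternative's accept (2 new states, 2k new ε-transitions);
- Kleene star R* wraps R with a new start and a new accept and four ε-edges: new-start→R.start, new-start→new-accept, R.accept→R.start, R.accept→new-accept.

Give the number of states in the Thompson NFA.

Building bottom-up:
Each of the 6 symbol leaves contributes a 2-state fragment.
  q|r → 6 states
  pr → 4 states
  (pr)* → 6 states
  (pr)*|q|p → 12 states
  (q|r)((pr)*|q|p) → 18 states

18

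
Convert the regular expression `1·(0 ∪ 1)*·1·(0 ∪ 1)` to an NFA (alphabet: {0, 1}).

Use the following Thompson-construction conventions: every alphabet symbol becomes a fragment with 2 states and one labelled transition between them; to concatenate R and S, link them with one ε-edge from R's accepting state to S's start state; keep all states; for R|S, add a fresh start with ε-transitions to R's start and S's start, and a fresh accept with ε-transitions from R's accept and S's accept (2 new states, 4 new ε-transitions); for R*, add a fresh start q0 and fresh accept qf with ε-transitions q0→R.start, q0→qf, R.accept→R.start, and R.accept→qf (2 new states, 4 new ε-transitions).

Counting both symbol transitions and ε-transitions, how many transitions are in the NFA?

Per subexpression:
Each of the 6 symbol leaves contributes 1 transition (1 symbol, 0 ε).
  0 ∪ 1 : 6 transitions (2 symbol, 4 ε)
  (0 ∪ 1)* : 10 transitions (2 symbol, 8 ε)
  0 ∪ 1 : 6 transitions (2 symbol, 4 ε)
  1·(0 ∪ 1)*·1·(0 ∪ 1) : 21 transitions (6 symbol, 15 ε)

21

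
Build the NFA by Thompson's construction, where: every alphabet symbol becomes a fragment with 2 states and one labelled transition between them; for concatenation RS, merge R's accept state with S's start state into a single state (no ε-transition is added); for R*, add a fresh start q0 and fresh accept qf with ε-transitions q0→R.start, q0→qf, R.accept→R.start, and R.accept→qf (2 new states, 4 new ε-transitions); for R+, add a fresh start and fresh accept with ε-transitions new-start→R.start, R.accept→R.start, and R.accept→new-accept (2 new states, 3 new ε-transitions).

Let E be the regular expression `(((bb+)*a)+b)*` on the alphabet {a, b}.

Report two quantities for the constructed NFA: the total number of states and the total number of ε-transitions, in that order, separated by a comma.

Bottom-up over the parse tree:
Each of the 4 symbol leaves contributes 2 states and 0 ε-transitions.
  b+ = 4 states, 3 ε-transitions
  bb+ = 5 states, 3 ε-transitions
  (bb+)* = 7 states, 7 ε-transitions
  (bb+)*a = 8 states, 7 ε-transitions
  ((bb+)*a)+ = 10 states, 10 ε-transitions
  ((bb+)*a)+b = 11 states, 10 ε-transitions
  (((bb+)*a)+b)* = 13 states, 14 ε-transitions

13, 14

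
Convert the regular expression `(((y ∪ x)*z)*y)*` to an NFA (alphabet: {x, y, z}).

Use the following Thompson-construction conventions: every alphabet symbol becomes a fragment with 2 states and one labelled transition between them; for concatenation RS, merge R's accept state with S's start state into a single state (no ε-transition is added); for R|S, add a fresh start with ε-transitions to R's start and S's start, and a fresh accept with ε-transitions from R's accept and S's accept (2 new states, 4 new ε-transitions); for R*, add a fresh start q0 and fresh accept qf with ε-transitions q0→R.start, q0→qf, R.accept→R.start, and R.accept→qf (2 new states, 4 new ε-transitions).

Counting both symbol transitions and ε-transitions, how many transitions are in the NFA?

Building bottom-up:
Each of the 4 symbol leaves contributes 1 transition (1 symbol, 0 ε).
  y ∪ x = 6 transitions (2 symbol, 4 ε)
  (y ∪ x)* = 10 transitions (2 symbol, 8 ε)
  (y ∪ x)*z = 11 transitions (3 symbol, 8 ε)
  ((y ∪ x)*z)* = 15 transitions (3 symbol, 12 ε)
  ((y ∪ x)*z)*y = 16 transitions (4 symbol, 12 ε)
  (((y ∪ x)*z)*y)* = 20 transitions (4 symbol, 16 ε)

20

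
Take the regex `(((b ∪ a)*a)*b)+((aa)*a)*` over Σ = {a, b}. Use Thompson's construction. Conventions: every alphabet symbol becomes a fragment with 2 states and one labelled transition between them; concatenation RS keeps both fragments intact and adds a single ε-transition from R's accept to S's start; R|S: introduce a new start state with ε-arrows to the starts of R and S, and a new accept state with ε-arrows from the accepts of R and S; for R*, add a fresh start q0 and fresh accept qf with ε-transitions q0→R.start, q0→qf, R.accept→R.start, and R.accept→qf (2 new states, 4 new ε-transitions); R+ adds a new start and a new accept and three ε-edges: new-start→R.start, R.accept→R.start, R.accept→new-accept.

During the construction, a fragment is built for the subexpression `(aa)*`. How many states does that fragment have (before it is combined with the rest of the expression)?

6

Fragment for `(aa)*`:
Each of the 2 symbol leaves contributes a 2-state fragment.
  aa — 4 states
  (aa)* — 6 states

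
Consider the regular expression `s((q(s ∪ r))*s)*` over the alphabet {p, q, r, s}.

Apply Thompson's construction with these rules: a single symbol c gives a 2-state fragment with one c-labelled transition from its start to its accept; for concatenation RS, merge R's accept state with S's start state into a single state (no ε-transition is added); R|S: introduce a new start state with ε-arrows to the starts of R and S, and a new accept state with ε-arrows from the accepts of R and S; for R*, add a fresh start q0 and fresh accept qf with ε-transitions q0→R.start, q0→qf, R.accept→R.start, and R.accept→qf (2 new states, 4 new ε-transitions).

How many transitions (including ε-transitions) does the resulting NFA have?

Bottom-up over the parse tree:
Each of the 5 symbol leaves contributes 1 transition (1 symbol, 0 ε).
  s ∪ r : 6 transitions (2 symbol, 4 ε)
  q(s ∪ r) : 7 transitions (3 symbol, 4 ε)
  (q(s ∪ r))* : 11 transitions (3 symbol, 8 ε)
  (q(s ∪ r))*s : 12 transitions (4 symbol, 8 ε)
  ((q(s ∪ r))*s)* : 16 transitions (4 symbol, 12 ε)
  s((q(s ∪ r))*s)* : 17 transitions (5 symbol, 12 ε)

17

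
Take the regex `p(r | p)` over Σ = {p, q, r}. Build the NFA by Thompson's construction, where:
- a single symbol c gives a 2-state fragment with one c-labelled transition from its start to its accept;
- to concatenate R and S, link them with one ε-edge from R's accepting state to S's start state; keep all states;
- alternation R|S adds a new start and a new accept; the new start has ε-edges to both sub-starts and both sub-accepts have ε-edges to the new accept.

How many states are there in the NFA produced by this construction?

8

Per subexpression:
Each of the 3 symbol leaves contributes a 2-state fragment.
  r | p = 6 states
  p(r | p) = 8 states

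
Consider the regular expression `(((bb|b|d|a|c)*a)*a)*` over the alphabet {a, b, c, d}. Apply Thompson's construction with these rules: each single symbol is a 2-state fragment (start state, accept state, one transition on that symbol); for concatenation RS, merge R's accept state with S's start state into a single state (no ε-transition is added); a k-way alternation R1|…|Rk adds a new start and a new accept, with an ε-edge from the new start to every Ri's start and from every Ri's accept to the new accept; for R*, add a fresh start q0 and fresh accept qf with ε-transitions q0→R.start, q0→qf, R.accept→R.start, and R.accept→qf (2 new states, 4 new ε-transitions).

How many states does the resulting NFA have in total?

21

Recursing over subexpressions:
Each of the 8 symbol leaves contributes a 2-state fragment.
  bb : 3 states
  bb|b|d|a|c : 13 states
  (bb|b|d|a|c)* : 15 states
  (bb|b|d|a|c)*a : 16 states
  ((bb|b|d|a|c)*a)* : 18 states
  ((bb|b|d|a|c)*a)*a : 19 states
  (((bb|b|d|a|c)*a)*a)* : 21 states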